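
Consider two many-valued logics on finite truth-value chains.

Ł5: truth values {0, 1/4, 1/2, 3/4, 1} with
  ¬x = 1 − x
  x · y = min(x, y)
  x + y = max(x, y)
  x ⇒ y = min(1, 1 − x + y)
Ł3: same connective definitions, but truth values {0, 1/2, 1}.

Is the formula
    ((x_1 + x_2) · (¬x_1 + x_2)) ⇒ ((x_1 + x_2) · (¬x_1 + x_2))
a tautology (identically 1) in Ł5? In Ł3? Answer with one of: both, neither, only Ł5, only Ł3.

In Ł5: every assignment gives 1 — tautology.
In Ł3: every assignment gives 1 — tautology.

both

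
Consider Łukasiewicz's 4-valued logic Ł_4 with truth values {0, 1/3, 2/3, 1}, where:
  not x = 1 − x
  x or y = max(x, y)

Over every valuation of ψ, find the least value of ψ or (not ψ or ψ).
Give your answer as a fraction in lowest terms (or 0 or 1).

2/3

Take ψ = 1/3:
not ψ = not 1/3 = 2/3
not ψ or ψ = 2/3 or 1/3 = 2/3
ψ or (not ψ or ψ) = 1/3 or 2/3 = 2/3
No assignment yields a value below 2/3, so this is the minimum.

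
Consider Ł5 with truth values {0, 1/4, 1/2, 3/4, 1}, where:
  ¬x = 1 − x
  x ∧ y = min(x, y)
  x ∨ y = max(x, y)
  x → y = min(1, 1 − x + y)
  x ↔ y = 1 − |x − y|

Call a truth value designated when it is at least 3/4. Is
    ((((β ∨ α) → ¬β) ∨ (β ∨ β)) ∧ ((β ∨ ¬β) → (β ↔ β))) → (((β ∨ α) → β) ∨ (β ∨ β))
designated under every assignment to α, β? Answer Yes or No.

Counterexample: take α = 1/2, β = 0.
β ∨ α = 0 ∨ 1/2 = 1/2
¬β = ¬0 = 1
(β ∨ α) → ¬β = 1/2 → 1 = 1
β ∨ β = 0 ∨ 0 = 0
((β ∨ α) → ¬β) ∨ (β ∨ β) = 1 ∨ 0 = 1
¬β = ¬0 = 1
β ∨ ¬β = 0 ∨ 1 = 1
β ↔ β = 0 ↔ 0 = 1
(β ∨ ¬β) → (β ↔ β) = 1 → 1 = 1
(((β ∨ α) → ¬β) ∨ (β ∨ β)) ∧ ((β ∨ ¬β) → (β ↔ β)) = 1 ∧ 1 = 1
β ∨ α = 0 ∨ 1/2 = 1/2
(β ∨ α) → β = 1/2 → 0 = 1/2
β ∨ β = 0 ∨ 0 = 0
((β ∨ α) → β) ∨ (β ∨ β) = 1/2 ∨ 0 = 1/2
((((β ∨ α) → ¬β) ∨ (β ∨ β)) ∧ ((β ∨ ¬β) → (β ↔ β))) → (((β ∨ α) → β) ∨ (β ∨ β)) = 1 → 1/2 = 1/2
This gives 1/2, which is below 3/4.

No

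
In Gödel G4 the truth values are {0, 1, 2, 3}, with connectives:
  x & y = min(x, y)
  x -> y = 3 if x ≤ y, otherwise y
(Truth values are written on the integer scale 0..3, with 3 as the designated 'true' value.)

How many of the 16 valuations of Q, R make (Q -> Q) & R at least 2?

Q = 0, R = 0 ↦ 0  <
Q = 0, R = 1 ↦ 1  <
Q = 0, R = 2 ↦ 2  ≥
Q = 0, R = 3 ↦ 3  ≥
Q = 1, R = 0 ↦ 0  <
Q = 1, R = 1 ↦ 1  <
Q = 1, R = 2 ↦ 2  ≥
Q = 1, R = 3 ↦ 3  ≥
Q = 2, R = 0 ↦ 0  <
Q = 2, R = 1 ↦ 1  <
Q = 2, R = 2 ↦ 2  ≥
Q = 2, R = 3 ↦ 3  ≥
Q = 3, R = 0 ↦ 0  <
Q = 3, R = 1 ↦ 1  <
Q = 3, R = 2 ↦ 2  ≥
Q = 3, R = 3 ↦ 3  ≥
So 8 of the 16 assignments meet the threshold.

8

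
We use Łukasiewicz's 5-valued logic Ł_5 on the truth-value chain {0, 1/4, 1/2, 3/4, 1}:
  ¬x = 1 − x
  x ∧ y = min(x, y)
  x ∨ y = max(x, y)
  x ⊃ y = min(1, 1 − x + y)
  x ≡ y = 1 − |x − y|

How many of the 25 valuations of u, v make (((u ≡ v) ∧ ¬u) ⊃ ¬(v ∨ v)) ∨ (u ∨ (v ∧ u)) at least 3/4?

24

value 1: 19 assignments (counts)
value 3/4: 5 assignments (counts)
value 1/2: 1 assignment
So 24 of the 25 assignments meet the threshold.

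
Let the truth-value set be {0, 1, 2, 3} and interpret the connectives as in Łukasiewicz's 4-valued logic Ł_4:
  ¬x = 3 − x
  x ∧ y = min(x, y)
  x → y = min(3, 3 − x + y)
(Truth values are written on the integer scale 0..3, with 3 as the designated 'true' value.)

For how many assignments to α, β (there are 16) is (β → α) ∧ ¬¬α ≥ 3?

4

α = 0, β = 0 ↦ 0  <
α = 0, β = 1 ↦ 0  <
α = 0, β = 2 ↦ 0  <
α = 0, β = 3 ↦ 0  <
α = 1, β = 0 ↦ 1  <
α = 1, β = 1 ↦ 1  <
α = 1, β = 2 ↦ 1  <
α = 1, β = 3 ↦ 1  <
α = 2, β = 0 ↦ 2  <
α = 2, β = 1 ↦ 2  <
α = 2, β = 2 ↦ 2  <
α = 2, β = 3 ↦ 2  <
α = 3, β = 0 ↦ 3  ≥
α = 3, β = 1 ↦ 3  ≥
α = 3, β = 2 ↦ 3  ≥
α = 3, β = 3 ↦ 3  ≥
So 4 of the 16 assignments meet the threshold.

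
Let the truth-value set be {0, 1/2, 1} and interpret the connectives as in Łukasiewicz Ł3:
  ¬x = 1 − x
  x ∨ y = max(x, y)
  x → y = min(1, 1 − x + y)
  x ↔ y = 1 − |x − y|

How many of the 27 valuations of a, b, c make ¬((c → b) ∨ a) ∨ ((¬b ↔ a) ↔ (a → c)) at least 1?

11

value 1: 11 assignments (counts)
value 1/2: 13 assignments
value 0: 3 assignments
So 11 of the 27 assignments meet the threshold.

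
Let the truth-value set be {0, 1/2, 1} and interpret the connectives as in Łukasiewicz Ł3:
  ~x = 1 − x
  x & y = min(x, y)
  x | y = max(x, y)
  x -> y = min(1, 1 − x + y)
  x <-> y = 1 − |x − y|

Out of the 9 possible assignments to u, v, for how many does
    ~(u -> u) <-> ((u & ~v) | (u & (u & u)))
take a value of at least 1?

3

u = 0, v = 0 ↦ 1  ≥
u = 0, v = 1/2 ↦ 1  ≥
u = 0, v = 1 ↦ 1  ≥
u = 1/2, v = 0 ↦ 1/2  <
u = 1/2, v = 1/2 ↦ 1/2  <
u = 1/2, v = 1 ↦ 1/2  <
u = 1, v = 0 ↦ 0  <
u = 1, v = 1/2 ↦ 0  <
u = 1, v = 1 ↦ 0  <
So 3 of the 9 assignments meet the threshold.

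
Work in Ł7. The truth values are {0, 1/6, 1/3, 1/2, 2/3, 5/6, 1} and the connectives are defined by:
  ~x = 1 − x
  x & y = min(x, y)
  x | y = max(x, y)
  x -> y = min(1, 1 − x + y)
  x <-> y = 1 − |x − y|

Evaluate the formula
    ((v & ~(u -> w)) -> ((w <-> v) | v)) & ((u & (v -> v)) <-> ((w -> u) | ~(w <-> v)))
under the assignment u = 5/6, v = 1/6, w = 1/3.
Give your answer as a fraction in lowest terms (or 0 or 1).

5/6

u -> w = 5/6 -> 1/3 = 1/2
~(u -> w) = ~1/2 = 1/2
v & ~(u -> w) = 1/6 & 1/2 = 1/6
w <-> v = 1/3 <-> 1/6 = 5/6
(w <-> v) | v = 5/6 | 1/6 = 5/6
(v & ~(u -> w)) -> ((w <-> v) | v) = 1/6 -> 5/6 = 1
v -> v = 1/6 -> 1/6 = 1
u & (v -> v) = 5/6 & 1 = 5/6
w -> u = 1/3 -> 5/6 = 1
w <-> v = 1/3 <-> 1/6 = 5/6
~(w <-> v) = ~5/6 = 1/6
(w -> u) | ~(w <-> v) = 1 | 1/6 = 1
(u & (v -> v)) <-> ((w -> u) | ~(w <-> v)) = 5/6 <-> 1 = 5/6
((v & ~(u -> w)) -> ((w <-> v) | v)) & ((u & (v -> v)) <-> ((w -> u) | ~(w <-> v))) = 1 & 5/6 = 5/6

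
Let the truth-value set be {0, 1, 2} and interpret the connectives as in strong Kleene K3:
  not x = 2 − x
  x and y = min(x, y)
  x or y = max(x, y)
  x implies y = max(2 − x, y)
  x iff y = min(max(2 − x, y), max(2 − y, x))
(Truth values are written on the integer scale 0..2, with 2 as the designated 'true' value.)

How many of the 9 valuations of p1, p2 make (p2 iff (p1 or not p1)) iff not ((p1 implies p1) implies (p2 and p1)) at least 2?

p1 = 0, p2 = 0 ↦ 0  <
p1 = 0, p2 = 1 ↦ 1  <
p1 = 0, p2 = 2 ↦ 2  ≥
p1 = 1, p2 = 0 ↦ 1  <
p1 = 1, p2 = 1 ↦ 1  <
p1 = 1, p2 = 2 ↦ 1  <
p1 = 2, p2 = 0 ↦ 0  <
p1 = 2, p2 = 1 ↦ 1  <
p1 = 2, p2 = 2 ↦ 0  <
So 1 of the 9 assignments meets the threshold.

1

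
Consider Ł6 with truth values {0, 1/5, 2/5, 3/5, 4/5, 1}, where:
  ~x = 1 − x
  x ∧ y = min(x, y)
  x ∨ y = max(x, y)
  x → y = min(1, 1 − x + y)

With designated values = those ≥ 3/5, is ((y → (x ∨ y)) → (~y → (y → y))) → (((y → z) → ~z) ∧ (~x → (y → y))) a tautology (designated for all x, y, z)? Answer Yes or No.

Counterexample: take x = 0, y = 0, z = 3/5.
x ∨ y = 0 ∨ 0 = 0
y → (x ∨ y) = 0 → 0 = 1
~y = ~0 = 1
y → y = 0 → 0 = 1
~y → (y → y) = 1 → 1 = 1
(y → (x ∨ y)) → (~y → (y → y)) = 1 → 1 = 1
y → z = 0 → 3/5 = 1
~z = ~3/5 = 2/5
(y → z) → ~z = 1 → 2/5 = 2/5
~x = ~0 = 1
y → y = 0 → 0 = 1
~x → (y → y) = 1 → 1 = 1
((y → z) → ~z) ∧ (~x → (y → y)) = 2/5 ∧ 1 = 2/5
((y → (x ∨ y)) → (~y → (y → y))) → (((y → z) → ~z) ∧ (~x → (y → y))) = 1 → 2/5 = 2/5
This gives 2/5, which is below 3/5.

No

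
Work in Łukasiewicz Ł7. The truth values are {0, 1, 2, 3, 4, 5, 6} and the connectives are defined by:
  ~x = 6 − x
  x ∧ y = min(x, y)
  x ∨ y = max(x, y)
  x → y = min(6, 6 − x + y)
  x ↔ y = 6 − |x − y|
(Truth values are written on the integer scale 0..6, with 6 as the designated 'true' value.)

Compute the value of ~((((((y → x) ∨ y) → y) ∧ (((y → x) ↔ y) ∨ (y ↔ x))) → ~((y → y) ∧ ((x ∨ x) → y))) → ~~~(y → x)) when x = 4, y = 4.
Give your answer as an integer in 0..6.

y → x = 4 → 4 = 6
(y → x) ∨ y = 6 ∨ 4 = 6
((y → x) ∨ y) → y = 6 → 4 = 4
y → x = 4 → 4 = 6
(y → x) ↔ y = 6 ↔ 4 = 4
y ↔ x = 4 ↔ 4 = 6
((y → x) ↔ y) ∨ (y ↔ x) = 4 ∨ 6 = 6
(((y → x) ∨ y) → y) ∧ (((y → x) ↔ y) ∨ (y ↔ x)) = 4 ∧ 6 = 4
y → y = 4 → 4 = 6
x ∨ x = 4 ∨ 4 = 4
(x ∨ x) → y = 4 → 4 = 6
(y → y) ∧ ((x ∨ x) → y) = 6 ∧ 6 = 6
~((y → y) ∧ ((x ∨ x) → y)) = ~6 = 0
((((y → x) ∨ y) → y) ∧ (((y → x) ↔ y) ∨ (y ↔ x))) → ~((y → y) ∧ ((x ∨ x) → y)) = 4 → 0 = 2
y → x = 4 → 4 = 6
~(y → x) = ~6 = 0
~~(y → x) = ~0 = 6
~~~(y → x) = ~6 = 0
(((((y → x) ∨ y) → y) ∧ (((y → x) ↔ y) ∨ (y ↔ x))) → ~((y → y) ∧ ((x ∨ x) → y))) → ~~~(y → x) = 2 → 0 = 4
~((((((y → x) ∨ y) → y) ∧ (((y → x) ↔ y) ∨ (y ↔ x))) → ~((y → y) ∧ ((x ∨ x) → y))) → ~~~(y → x)) = ~4 = 2

2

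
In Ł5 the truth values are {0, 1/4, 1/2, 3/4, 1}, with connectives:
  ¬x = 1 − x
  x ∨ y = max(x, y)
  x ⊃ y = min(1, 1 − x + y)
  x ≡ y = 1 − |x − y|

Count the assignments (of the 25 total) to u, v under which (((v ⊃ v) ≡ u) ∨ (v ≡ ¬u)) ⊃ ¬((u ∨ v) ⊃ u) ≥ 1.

value 1: 7 assignments (counts)
value 3/4: 1 assignment
value 1/2: 6 assignments
value 1/4: 4 assignments
value 0: 7 assignments
So 7 of the 25 assignments meet the threshold.

7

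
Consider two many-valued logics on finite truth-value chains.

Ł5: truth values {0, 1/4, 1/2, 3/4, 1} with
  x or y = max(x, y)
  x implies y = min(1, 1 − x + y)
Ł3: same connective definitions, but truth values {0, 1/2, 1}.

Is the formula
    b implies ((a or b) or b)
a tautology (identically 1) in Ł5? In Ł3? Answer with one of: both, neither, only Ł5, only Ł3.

In Ł5: every assignment gives 1 — tautology.
In Ł3: every assignment gives 1 — tautology.

both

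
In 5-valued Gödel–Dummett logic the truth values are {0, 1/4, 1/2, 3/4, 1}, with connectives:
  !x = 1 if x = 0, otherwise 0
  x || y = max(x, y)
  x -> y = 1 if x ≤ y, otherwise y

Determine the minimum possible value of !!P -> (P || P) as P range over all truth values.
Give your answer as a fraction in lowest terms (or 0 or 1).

Take P = 1/4:
!P = !1/4 = 0
!!P = !0 = 1
P || P = 1/4 || 1/4 = 1/4
!!P -> (P || P) = 1 -> 1/4 = 1/4
No assignment yields a value below 1/4, so this is the minimum.

1/4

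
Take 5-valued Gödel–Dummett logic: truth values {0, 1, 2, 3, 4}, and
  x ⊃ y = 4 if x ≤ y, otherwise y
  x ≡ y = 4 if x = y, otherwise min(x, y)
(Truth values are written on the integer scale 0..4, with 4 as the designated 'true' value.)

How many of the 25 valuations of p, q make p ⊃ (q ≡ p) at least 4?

value 4: 15 assignments (counts)
value 3: 1 assignment
value 2: 2 assignments
value 1: 3 assignments
value 0: 4 assignments
So 15 of the 25 assignments meet the threshold.

15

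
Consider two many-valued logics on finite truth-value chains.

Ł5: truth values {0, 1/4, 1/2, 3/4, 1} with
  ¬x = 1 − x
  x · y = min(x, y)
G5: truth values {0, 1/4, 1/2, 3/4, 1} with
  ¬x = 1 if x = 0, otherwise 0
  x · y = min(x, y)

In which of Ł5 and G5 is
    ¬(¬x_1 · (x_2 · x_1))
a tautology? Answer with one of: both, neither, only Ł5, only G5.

only G5

In Ł5: at x_1 = 1/4, x_2 = 1/4 the value is 3/4 — not a tautology.
In G5: every assignment gives 1 — tautology.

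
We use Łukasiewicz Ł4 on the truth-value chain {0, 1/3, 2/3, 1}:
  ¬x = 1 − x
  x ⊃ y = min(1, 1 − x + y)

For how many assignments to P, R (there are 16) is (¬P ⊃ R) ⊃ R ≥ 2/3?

P = 0, R = 0 ↦ 1  ≥
P = 0, R = 1/3 ↦ 1  ≥
P = 0, R = 2/3 ↦ 1  ≥
P = 0, R = 1 ↦ 1  ≥
P = 1/3, R = 0 ↦ 2/3  ≥
P = 1/3, R = 1/3 ↦ 2/3  ≥
P = 1/3, R = 2/3 ↦ 2/3  ≥
P = 1/3, R = 1 ↦ 1  ≥
P = 2/3, R = 0 ↦ 1/3  <
P = 2/3, R = 1/3 ↦ 1/3  <
P = 2/3, R = 2/3 ↦ 2/3  ≥
P = 2/3, R = 1 ↦ 1  ≥
P = 1, R = 0 ↦ 0  <
P = 1, R = 1/3 ↦ 1/3  <
P = 1, R = 2/3 ↦ 2/3  ≥
P = 1, R = 1 ↦ 1  ≥
So 12 of the 16 assignments meet the threshold.

12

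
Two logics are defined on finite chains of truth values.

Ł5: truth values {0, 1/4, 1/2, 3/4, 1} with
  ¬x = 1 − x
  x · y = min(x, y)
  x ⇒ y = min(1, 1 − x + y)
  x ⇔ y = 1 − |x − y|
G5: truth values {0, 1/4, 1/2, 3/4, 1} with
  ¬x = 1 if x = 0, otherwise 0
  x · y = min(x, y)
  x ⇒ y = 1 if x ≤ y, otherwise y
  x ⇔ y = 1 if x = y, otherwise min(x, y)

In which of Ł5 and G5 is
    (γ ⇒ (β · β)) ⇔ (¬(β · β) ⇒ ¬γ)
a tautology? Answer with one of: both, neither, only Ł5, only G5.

In Ł5: every assignment gives 1 — tautology.
In G5: at β = 1/4, γ = 1/2 the value is 1/4 — not a tautology.

only Ł5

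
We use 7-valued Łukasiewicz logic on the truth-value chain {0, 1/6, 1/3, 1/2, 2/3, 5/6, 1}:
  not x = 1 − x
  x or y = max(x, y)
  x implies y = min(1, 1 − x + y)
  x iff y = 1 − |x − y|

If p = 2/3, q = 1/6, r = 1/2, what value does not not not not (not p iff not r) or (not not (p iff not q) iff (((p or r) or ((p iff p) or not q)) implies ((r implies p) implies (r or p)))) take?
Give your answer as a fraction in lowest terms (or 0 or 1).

5/6

not p = not 2/3 = 1/3
not r = not 1/2 = 1/2
not p iff not r = 1/3 iff 1/2 = 5/6
not (not p iff not r) = not 5/6 = 1/6
not not (not p iff not r) = not 1/6 = 5/6
not not not (not p iff not r) = not 5/6 = 1/6
not not not not (not p iff not r) = not 1/6 = 5/6
not q = not 1/6 = 5/6
p iff not q = 2/3 iff 5/6 = 5/6
not (p iff not q) = not 5/6 = 1/6
not not (p iff not q) = not 1/6 = 5/6
p or r = 2/3 or 1/2 = 2/3
p iff p = 2/3 iff 2/3 = 1
not q = not 1/6 = 5/6
(p iff p) or not q = 1 or 5/6 = 1
(p or r) or ((p iff p) or not q) = 2/3 or 1 = 1
r implies p = 1/2 implies 2/3 = 1
r or p = 1/2 or 2/3 = 2/3
(r implies p) implies (r or p) = 1 implies 2/3 = 2/3
((p or r) or ((p iff p) or not q)) implies ((r implies p) implies (r or p)) = 1 implies 2/3 = 2/3
not not (p iff not q) iff (((p or r) or ((p iff p) or not q)) implies ((r implies p) implies (r or p))) = 5/6 iff 2/3 = 5/6
not not not not (not p iff not r) or (not not (p iff not q) iff (((p or r) or ((p iff p) or not q)) implies ((r implies p) implies (r or p)))) = 5/6 or 5/6 = 5/6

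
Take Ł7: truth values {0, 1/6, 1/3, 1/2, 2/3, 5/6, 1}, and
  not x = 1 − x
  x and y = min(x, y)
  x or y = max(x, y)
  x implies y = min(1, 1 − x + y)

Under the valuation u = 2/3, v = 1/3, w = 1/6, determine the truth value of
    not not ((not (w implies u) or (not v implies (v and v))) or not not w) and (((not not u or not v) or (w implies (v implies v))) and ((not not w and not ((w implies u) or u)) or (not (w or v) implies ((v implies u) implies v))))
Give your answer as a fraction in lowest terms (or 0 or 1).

w implies u = 1/6 implies 2/3 = 1
not (w implies u) = not 1 = 0
not v = not 1/3 = 2/3
v and v = 1/3 and 1/3 = 1/3
not v implies (v and v) = 2/3 implies 1/3 = 2/3
not (w implies u) or (not v implies (v and v)) = 0 or 2/3 = 2/3
not w = not 1/6 = 5/6
not not w = not 5/6 = 1/6
(not (w implies u) or (not v implies (v and v))) or not not w = 2/3 or 1/6 = 2/3
not ((not (w implies u) or (not v implies (v and v))) or not not w) = not 2/3 = 1/3
not not ((not (w implies u) or (not v implies (v and v))) or not not w) = not 1/3 = 2/3
not u = not 2/3 = 1/3
not not u = not 1/3 = 2/3
not v = not 1/3 = 2/3
not not u or not v = 2/3 or 2/3 = 2/3
v implies v = 1/3 implies 1/3 = 1
w implies (v implies v) = 1/6 implies 1 = 1
(not not u or not v) or (w implies (v implies v)) = 2/3 or 1 = 1
not w = not 1/6 = 5/6
not not w = not 5/6 = 1/6
w implies u = 1/6 implies 2/3 = 1
(w implies u) or u = 1 or 2/3 = 1
not ((w implies u) or u) = not 1 = 0
not not w and not ((w implies u) or u) = 1/6 and 0 = 0
w or v = 1/6 or 1/3 = 1/3
not (w or v) = not 1/3 = 2/3
v implies u = 1/3 implies 2/3 = 1
(v implies u) implies v = 1 implies 1/3 = 1/3
not (w or v) implies ((v implies u) implies v) = 2/3 implies 1/3 = 2/3
(not not w and not ((w implies u) or u)) or (not (w or v) implies ((v implies u) implies v)) = 0 or 2/3 = 2/3
((not not u or not v) or (w implies (v implies v))) and ((not not w and not ((w implies u) or u)) or (not (w or v) implies ((v implies u) implies v))) = 1 and 2/3 = 2/3
not not ((not (w implies u) or (not v implies (v and v))) or not not w) and (((not not u or not v) or (w implies (v implies v))) and ((not not w and not ((w implies u) or u)) or (not (w or v) implies ((v implies u) implies v)))) = 2/3 and 2/3 = 2/3

2/3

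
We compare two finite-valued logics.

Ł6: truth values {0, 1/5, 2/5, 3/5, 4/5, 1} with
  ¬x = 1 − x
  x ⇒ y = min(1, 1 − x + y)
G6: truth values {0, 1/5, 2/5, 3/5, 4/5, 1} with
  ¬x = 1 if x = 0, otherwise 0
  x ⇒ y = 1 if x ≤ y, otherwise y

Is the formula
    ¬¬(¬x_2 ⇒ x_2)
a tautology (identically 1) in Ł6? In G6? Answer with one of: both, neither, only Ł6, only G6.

neither

In Ł6: at x_2 = 0 the value is 0 — not a tautology.
In G6: at x_2 = 0 the value is 0 — not a tautology.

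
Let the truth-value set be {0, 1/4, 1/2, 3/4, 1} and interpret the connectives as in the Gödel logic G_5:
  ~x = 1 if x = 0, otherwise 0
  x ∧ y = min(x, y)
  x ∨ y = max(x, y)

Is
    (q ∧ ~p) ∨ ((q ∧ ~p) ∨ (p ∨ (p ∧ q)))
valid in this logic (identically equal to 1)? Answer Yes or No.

No

Counterexample: take p = 0, q = 0.
~p = ~0 = 1
q ∧ ~p = 0 ∧ 1 = 0
p ∧ q = 0 ∧ 0 = 0
p ∨ (p ∧ q) = 0 ∨ 0 = 0
(q ∧ ~p) ∨ (p ∨ (p ∧ q)) = 0 ∨ 0 = 0
(q ∧ ~p) ∨ ((q ∧ ~p) ∨ (p ∨ (p ∧ q))) = 0 ∨ 0 = 0
This gives 0 ≠ 1.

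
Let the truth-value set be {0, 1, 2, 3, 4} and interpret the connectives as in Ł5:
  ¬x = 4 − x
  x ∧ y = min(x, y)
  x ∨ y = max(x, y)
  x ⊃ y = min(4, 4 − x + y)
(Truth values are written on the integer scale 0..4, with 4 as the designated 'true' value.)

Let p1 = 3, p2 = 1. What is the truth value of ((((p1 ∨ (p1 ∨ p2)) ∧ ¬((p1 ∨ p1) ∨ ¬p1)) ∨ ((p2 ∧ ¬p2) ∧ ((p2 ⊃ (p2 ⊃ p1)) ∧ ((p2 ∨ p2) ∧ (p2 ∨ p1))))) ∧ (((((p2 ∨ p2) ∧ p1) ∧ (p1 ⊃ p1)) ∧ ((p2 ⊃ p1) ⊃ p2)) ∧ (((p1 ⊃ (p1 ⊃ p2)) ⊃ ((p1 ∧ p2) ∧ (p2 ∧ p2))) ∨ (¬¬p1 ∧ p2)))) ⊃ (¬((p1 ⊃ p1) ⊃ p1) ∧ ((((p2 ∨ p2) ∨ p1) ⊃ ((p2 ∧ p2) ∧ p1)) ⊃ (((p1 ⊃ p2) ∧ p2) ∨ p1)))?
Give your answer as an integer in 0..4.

p1 ∨ p2 = 3 ∨ 1 = 3
p1 ∨ (p1 ∨ p2) = 3 ∨ 3 = 3
p1 ∨ p1 = 3 ∨ 3 = 3
¬p1 = ¬3 = 1
(p1 ∨ p1) ∨ ¬p1 = 3 ∨ 1 = 3
¬((p1 ∨ p1) ∨ ¬p1) = ¬3 = 1
(p1 ∨ (p1 ∨ p2)) ∧ ¬((p1 ∨ p1) ∨ ¬p1) = 3 ∧ 1 = 1
¬p2 = ¬1 = 3
p2 ∧ ¬p2 = 1 ∧ 3 = 1
p2 ⊃ p1 = 1 ⊃ 3 = 4
p2 ⊃ (p2 ⊃ p1) = 1 ⊃ 4 = 4
p2 ∨ p2 = 1 ∨ 1 = 1
p2 ∨ p1 = 1 ∨ 3 = 3
(p2 ∨ p2) ∧ (p2 ∨ p1) = 1 ∧ 3 = 1
(p2 ⊃ (p2 ⊃ p1)) ∧ ((p2 ∨ p2) ∧ (p2 ∨ p1)) = 4 ∧ 1 = 1
(p2 ∧ ¬p2) ∧ ((p2 ⊃ (p2 ⊃ p1)) ∧ ((p2 ∨ p2) ∧ (p2 ∨ p1))) = 1 ∧ 1 = 1
((p1 ∨ (p1 ∨ p2)) ∧ ¬((p1 ∨ p1) ∨ ¬p1)) ∨ ((p2 ∧ ¬p2) ∧ ((p2 ⊃ (p2 ⊃ p1)) ∧ ((p2 ∨ p2) ∧ (p2 ∨ p1)))) = 1 ∨ 1 = 1
p2 ∨ p2 = 1 ∨ 1 = 1
(p2 ∨ p2) ∧ p1 = 1 ∧ 3 = 1
p1 ⊃ p1 = 3 ⊃ 3 = 4
((p2 ∨ p2) ∧ p1) ∧ (p1 ⊃ p1) = 1 ∧ 4 = 1
p2 ⊃ p1 = 1 ⊃ 3 = 4
(p2 ⊃ p1) ⊃ p2 = 4 ⊃ 1 = 1
(((p2 ∨ p2) ∧ p1) ∧ (p1 ⊃ p1)) ∧ ((p2 ⊃ p1) ⊃ p2) = 1 ∧ 1 = 1
p1 ⊃ p2 = 3 ⊃ 1 = 2
p1 ⊃ (p1 ⊃ p2) = 3 ⊃ 2 = 3
p1 ∧ p2 = 3 ∧ 1 = 1
p2 ∧ p2 = 1 ∧ 1 = 1
(p1 ∧ p2) ∧ (p2 ∧ p2) = 1 ∧ 1 = 1
(p1 ⊃ (p1 ⊃ p2)) ⊃ ((p1 ∧ p2) ∧ (p2 ∧ p2)) = 3 ⊃ 1 = 2
¬p1 = ¬3 = 1
¬¬p1 = ¬1 = 3
¬¬p1 ∧ p2 = 3 ∧ 1 = 1
((p1 ⊃ (p1 ⊃ p2)) ⊃ ((p1 ∧ p2) ∧ (p2 ∧ p2))) ∨ (¬¬p1 ∧ p2) = 2 ∨ 1 = 2
((((p2 ∨ p2) ∧ p1) ∧ (p1 ⊃ p1)) ∧ ((p2 ⊃ p1) ⊃ p2)) ∧ (((p1 ⊃ (p1 ⊃ p2)) ⊃ ((p1 ∧ p2) ∧ (p2 ∧ p2))) ∨ (¬¬p1 ∧ p2)) = 1 ∧ 2 = 1
(((p1 ∨ (p1 ∨ p2)) ∧ ¬((p1 ∨ p1) ∨ ¬p1)) ∨ ((p2 ∧ ¬p2) ∧ ((p2 ⊃ (p2 ⊃ p1)) ∧ ((p2 ∨ p2) ∧ (p2 ∨ p1))))) ∧ (((((p2 ∨ p2) ∧ p1) ∧ (p1 ⊃ p1)) ∧ ((p2 ⊃ p1) ⊃ p2)) ∧ (((p1 ⊃ (p1 ⊃ p2)) ⊃ ((p1 ∧ p2) ∧ (p2 ∧ p2))) ∨ (¬¬p1 ∧ p2))) = 1 ∧ 1 = 1
p1 ⊃ p1 = 3 ⊃ 3 = 4
(p1 ⊃ p1) ⊃ p1 = 4 ⊃ 3 = 3
¬((p1 ⊃ p1) ⊃ p1) = ¬3 = 1
p2 ∨ p2 = 1 ∨ 1 = 1
(p2 ∨ p2) ∨ p1 = 1 ∨ 3 = 3
p2 ∧ p2 = 1 ∧ 1 = 1
(p2 ∧ p2) ∧ p1 = 1 ∧ 3 = 1
((p2 ∨ p2) ∨ p1) ⊃ ((p2 ∧ p2) ∧ p1) = 3 ⊃ 1 = 2
p1 ⊃ p2 = 3 ⊃ 1 = 2
(p1 ⊃ p2) ∧ p2 = 2 ∧ 1 = 1
((p1 ⊃ p2) ∧ p2) ∨ p1 = 1 ∨ 3 = 3
(((p2 ∨ p2) ∨ p1) ⊃ ((p2 ∧ p2) ∧ p1)) ⊃ (((p1 ⊃ p2) ∧ p2) ∨ p1) = 2 ⊃ 3 = 4
¬((p1 ⊃ p1) ⊃ p1) ∧ ((((p2 ∨ p2) ∨ p1) ⊃ ((p2 ∧ p2) ∧ p1)) ⊃ (((p1 ⊃ p2) ∧ p2) ∨ p1)) = 1 ∧ 4 = 1
((((p1 ∨ (p1 ∨ p2)) ∧ ¬((p1 ∨ p1) ∨ ¬p1)) ∨ ((p2 ∧ ¬p2) ∧ ((p2 ⊃ (p2 ⊃ p1)) ∧ ((p2 ∨ p2) ∧ (p2 ∨ p1))))) ∧ (((((p2 ∨ p2) ∧ p1) ∧ (p1 ⊃ p1)) ∧ ((p2 ⊃ p1) ⊃ p2)) ∧ (((p1 ⊃ (p1 ⊃ p2)) ⊃ ((p1 ∧ p2) ∧ (p2 ∧ p2))) ∨ (¬¬p1 ∧ p2)))) ⊃ (¬((p1 ⊃ p1) ⊃ p1) ∧ ((((p2 ∨ p2) ∨ p1) ⊃ ((p2 ∧ p2) ∧ p1)) ⊃ (((p1 ⊃ p2) ∧ p2) ∨ p1))) = 1 ⊃ 1 = 4

4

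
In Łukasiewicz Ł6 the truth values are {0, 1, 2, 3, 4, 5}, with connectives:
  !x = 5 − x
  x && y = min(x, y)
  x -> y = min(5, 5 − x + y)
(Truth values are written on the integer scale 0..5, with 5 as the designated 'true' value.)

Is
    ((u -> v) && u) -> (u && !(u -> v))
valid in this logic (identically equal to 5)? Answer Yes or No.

No

Counterexample: take u = 1, v = 1.
u -> v = 1 -> 1 = 5
(u -> v) && u = 5 && 1 = 1
u -> v = 1 -> 1 = 5
!(u -> v) = !5 = 0
u && !(u -> v) = 1 && 0 = 0
((u -> v) && u) -> (u && !(u -> v)) = 1 -> 0 = 4
This gives 4 ≠ 5.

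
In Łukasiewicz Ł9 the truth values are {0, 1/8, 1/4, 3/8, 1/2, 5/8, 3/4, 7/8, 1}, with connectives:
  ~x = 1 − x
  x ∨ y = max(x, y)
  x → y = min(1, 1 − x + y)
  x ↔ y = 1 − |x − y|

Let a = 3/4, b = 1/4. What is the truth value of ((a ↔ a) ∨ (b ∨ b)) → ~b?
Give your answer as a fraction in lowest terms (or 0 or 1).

3/4

a ↔ a = 3/4 ↔ 3/4 = 1
b ∨ b = 1/4 ∨ 1/4 = 1/4
(a ↔ a) ∨ (b ∨ b) = 1 ∨ 1/4 = 1
~b = ~1/4 = 3/4
((a ↔ a) ∨ (b ∨ b)) → ~b = 1 → 3/4 = 3/4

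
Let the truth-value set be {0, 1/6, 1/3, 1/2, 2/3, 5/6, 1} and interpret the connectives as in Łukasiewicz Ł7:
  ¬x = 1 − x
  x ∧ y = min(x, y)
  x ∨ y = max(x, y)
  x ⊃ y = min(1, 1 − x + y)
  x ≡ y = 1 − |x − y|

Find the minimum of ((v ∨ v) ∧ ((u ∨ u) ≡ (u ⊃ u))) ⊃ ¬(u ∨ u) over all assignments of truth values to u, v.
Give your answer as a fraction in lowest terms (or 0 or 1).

Take u = 1, v = 1:
v ∨ v = 1 ∨ 1 = 1
u ∨ u = 1 ∨ 1 = 1
u ⊃ u = 1 ⊃ 1 = 1
(u ∨ u) ≡ (u ⊃ u) = 1 ≡ 1 = 1
(v ∨ v) ∧ ((u ∨ u) ≡ (u ⊃ u)) = 1 ∧ 1 = 1
u ∨ u = 1 ∨ 1 = 1
¬(u ∨ u) = ¬1 = 0
((v ∨ v) ∧ ((u ∨ u) ≡ (u ⊃ u))) ⊃ ¬(u ∨ u) = 1 ⊃ 0 = 0
No assignment yields a value below 0, so this is the minimum.

0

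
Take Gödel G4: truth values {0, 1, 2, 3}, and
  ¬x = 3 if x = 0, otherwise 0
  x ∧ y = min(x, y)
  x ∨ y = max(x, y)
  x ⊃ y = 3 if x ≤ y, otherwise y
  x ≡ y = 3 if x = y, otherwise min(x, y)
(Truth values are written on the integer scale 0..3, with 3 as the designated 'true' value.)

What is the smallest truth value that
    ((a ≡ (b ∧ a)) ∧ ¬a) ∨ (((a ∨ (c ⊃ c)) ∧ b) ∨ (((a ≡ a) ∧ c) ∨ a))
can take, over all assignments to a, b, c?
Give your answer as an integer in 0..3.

1

Take a = 1, b = 0, c = 0:
b ∧ a = 0 ∧ 1 = 0
a ≡ (b ∧ a) = 1 ≡ 0 = 0
¬a = ¬1 = 0
(a ≡ (b ∧ a)) ∧ ¬a = 0 ∧ 0 = 0
c ⊃ c = 0 ⊃ 0 = 3
a ∨ (c ⊃ c) = 1 ∨ 3 = 3
(a ∨ (c ⊃ c)) ∧ b = 3 ∧ 0 = 0
a ≡ a = 1 ≡ 1 = 3
(a ≡ a) ∧ c = 3 ∧ 0 = 0
((a ≡ a) ∧ c) ∨ a = 0 ∨ 1 = 1
((a ∨ (c ⊃ c)) ∧ b) ∨ (((a ≡ a) ∧ c) ∨ a) = 0 ∨ 1 = 1
((a ≡ (b ∧ a)) ∧ ¬a) ∨ (((a ∨ (c ⊃ c)) ∧ b) ∨ (((a ≡ a) ∧ c) ∨ a)) = 0 ∨ 1 = 1
No assignment yields a value below 1, so this is the minimum.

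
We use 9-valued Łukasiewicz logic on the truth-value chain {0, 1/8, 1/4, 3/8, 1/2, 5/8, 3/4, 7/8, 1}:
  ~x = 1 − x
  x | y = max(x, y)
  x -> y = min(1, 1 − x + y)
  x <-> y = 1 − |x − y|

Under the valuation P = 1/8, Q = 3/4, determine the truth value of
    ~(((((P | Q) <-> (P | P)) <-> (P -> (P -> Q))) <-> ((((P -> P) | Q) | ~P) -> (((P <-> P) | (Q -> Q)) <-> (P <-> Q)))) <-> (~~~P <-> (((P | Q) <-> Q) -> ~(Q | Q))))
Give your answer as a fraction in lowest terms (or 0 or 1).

P | Q = 1/8 | 3/4 = 3/4
P | P = 1/8 | 1/8 = 1/8
(P | Q) <-> (P | P) = 3/4 <-> 1/8 = 3/8
P -> Q = 1/8 -> 3/4 = 1
P -> (P -> Q) = 1/8 -> 1 = 1
((P | Q) <-> (P | P)) <-> (P -> (P -> Q)) = 3/8 <-> 1 = 3/8
P -> P = 1/8 -> 1/8 = 1
(P -> P) | Q = 1 | 3/4 = 1
~P = ~1/8 = 7/8
((P -> P) | Q) | ~P = 1 | 7/8 = 1
P <-> P = 1/8 <-> 1/8 = 1
Q -> Q = 3/4 -> 3/4 = 1
(P <-> P) | (Q -> Q) = 1 | 1 = 1
P <-> Q = 1/8 <-> 3/4 = 3/8
((P <-> P) | (Q -> Q)) <-> (P <-> Q) = 1 <-> 3/8 = 3/8
(((P -> P) | Q) | ~P) -> (((P <-> P) | (Q -> Q)) <-> (P <-> Q)) = 1 -> 3/8 = 3/8
(((P | Q) <-> (P | P)) <-> (P -> (P -> Q))) <-> ((((P -> P) | Q) | ~P) -> (((P <-> P) | (Q -> Q)) <-> (P <-> Q))) = 3/8 <-> 3/8 = 1
~P = ~1/8 = 7/8
~~P = ~7/8 = 1/8
~~~P = ~1/8 = 7/8
P | Q = 1/8 | 3/4 = 3/4
(P | Q) <-> Q = 3/4 <-> 3/4 = 1
Q | Q = 3/4 | 3/4 = 3/4
~(Q | Q) = ~3/4 = 1/4
((P | Q) <-> Q) -> ~(Q | Q) = 1 -> 1/4 = 1/4
~~~P <-> (((P | Q) <-> Q) -> ~(Q | Q)) = 7/8 <-> 1/4 = 3/8
((((P | Q) <-> (P | P)) <-> (P -> (P -> Q))) <-> ((((P -> P) | Q) | ~P) -> (((P <-> P) | (Q -> Q)) <-> (P <-> Q)))) <-> (~~~P <-> (((P | Q) <-> Q) -> ~(Q | Q))) = 1 <-> 3/8 = 3/8
~(((((P | Q) <-> (P | P)) <-> (P -> (P -> Q))) <-> ((((P -> P) | Q) | ~P) -> (((P <-> P) | (Q -> Q)) <-> (P <-> Q)))) <-> (~~~P <-> (((P | Q) <-> Q) -> ~(Q | Q)))) = ~3/8 = 5/8

5/8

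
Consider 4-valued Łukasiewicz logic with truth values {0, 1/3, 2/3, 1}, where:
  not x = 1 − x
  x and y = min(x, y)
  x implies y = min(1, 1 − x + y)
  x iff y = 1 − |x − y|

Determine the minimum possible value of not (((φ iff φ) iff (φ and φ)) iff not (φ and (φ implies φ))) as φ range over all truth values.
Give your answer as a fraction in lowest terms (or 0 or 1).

1/3

Take φ = 1/3:
φ iff φ = 1/3 iff 1/3 = 1
φ and φ = 1/3 and 1/3 = 1/3
(φ iff φ) iff (φ and φ) = 1 iff 1/3 = 1/3
φ implies φ = 1/3 implies 1/3 = 1
φ and (φ implies φ) = 1/3 and 1 = 1/3
not (φ and (φ implies φ)) = not 1/3 = 2/3
((φ iff φ) iff (φ and φ)) iff not (φ and (φ implies φ)) = 1/3 iff 2/3 = 2/3
not (((φ iff φ) iff (φ and φ)) iff not (φ and (φ implies φ))) = not 2/3 = 1/3
No assignment yields a value below 1/3, so this is the minimum.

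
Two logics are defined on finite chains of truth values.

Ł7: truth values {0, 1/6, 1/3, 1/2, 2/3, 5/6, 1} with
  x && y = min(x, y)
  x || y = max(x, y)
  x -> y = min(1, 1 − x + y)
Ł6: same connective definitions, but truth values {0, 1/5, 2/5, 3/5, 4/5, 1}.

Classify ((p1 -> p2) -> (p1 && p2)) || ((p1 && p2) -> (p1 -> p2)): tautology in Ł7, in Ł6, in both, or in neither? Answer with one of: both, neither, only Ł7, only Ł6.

In Ł7: every assignment gives 1 — tautology.
In Ł6: every assignment gives 1 — tautology.

both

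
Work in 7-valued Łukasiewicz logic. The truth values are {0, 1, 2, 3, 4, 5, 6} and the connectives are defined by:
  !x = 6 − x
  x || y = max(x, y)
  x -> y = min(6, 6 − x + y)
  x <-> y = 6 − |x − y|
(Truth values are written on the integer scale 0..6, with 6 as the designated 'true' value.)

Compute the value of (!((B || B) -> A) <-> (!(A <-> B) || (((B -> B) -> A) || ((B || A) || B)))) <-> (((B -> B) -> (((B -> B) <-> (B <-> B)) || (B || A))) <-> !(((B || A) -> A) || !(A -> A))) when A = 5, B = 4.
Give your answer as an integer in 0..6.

B || B = 4 || 4 = 4
(B || B) -> A = 4 -> 5 = 6
!((B || B) -> A) = !6 = 0
A <-> B = 5 <-> 4 = 5
!(A <-> B) = !5 = 1
B -> B = 4 -> 4 = 6
(B -> B) -> A = 6 -> 5 = 5
B || A = 4 || 5 = 5
(B || A) || B = 5 || 4 = 5
((B -> B) -> A) || ((B || A) || B) = 5 || 5 = 5
!(A <-> B) || (((B -> B) -> A) || ((B || A) || B)) = 1 || 5 = 5
!((B || B) -> A) <-> (!(A <-> B) || (((B -> B) -> A) || ((B || A) || B))) = 0 <-> 5 = 1
B -> B = 4 -> 4 = 6
B -> B = 4 -> 4 = 6
B <-> B = 4 <-> 4 = 6
(B -> B) <-> (B <-> B) = 6 <-> 6 = 6
B || A = 4 || 5 = 5
((B -> B) <-> (B <-> B)) || (B || A) = 6 || 5 = 6
(B -> B) -> (((B -> B) <-> (B <-> B)) || (B || A)) = 6 -> 6 = 6
B || A = 4 || 5 = 5
(B || A) -> A = 5 -> 5 = 6
A -> A = 5 -> 5 = 6
!(A -> A) = !6 = 0
((B || A) -> A) || !(A -> A) = 6 || 0 = 6
!(((B || A) -> A) || !(A -> A)) = !6 = 0
((B -> B) -> (((B -> B) <-> (B <-> B)) || (B || A))) <-> !(((B || A) -> A) || !(A -> A)) = 6 <-> 0 = 0
(!((B || B) -> A) <-> (!(A <-> B) || (((B -> B) -> A) || ((B || A) || B)))) <-> (((B -> B) -> (((B -> B) <-> (B <-> B)) || (B || A))) <-> !(((B || A) -> A) || !(A -> A))) = 1 <-> 0 = 5

5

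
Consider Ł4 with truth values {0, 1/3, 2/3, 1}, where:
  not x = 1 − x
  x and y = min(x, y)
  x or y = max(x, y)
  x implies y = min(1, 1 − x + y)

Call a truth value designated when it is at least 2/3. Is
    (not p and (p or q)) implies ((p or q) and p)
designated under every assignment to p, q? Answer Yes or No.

No

Counterexample: take p = 0, q = 2/3.
not p = not 0 = 1
p or q = 0 or 2/3 = 2/3
not p and (p or q) = 1 and 2/3 = 2/3
p or q = 0 or 2/3 = 2/3
(p or q) and p = 2/3 and 0 = 0
(not p and (p or q)) implies ((p or q) and p) = 2/3 implies 0 = 1/3
This gives 1/3, which is below 2/3.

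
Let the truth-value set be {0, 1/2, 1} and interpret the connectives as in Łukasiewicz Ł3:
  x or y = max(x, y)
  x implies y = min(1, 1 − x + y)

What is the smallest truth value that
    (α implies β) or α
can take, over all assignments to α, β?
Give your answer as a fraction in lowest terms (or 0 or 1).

Take α = 1/2, β = 0:
α implies β = 1/2 implies 0 = 1/2
(α implies β) or α = 1/2 or 1/2 = 1/2
No assignment yields a value below 1/2, so this is the minimum.

1/2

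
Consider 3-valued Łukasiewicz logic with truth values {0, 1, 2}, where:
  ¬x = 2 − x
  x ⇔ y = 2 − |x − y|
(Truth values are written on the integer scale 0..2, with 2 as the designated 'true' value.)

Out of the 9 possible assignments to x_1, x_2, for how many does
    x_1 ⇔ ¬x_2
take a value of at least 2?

3

x_1 = 0, x_2 = 0 ↦ 0  <
x_1 = 0, x_2 = 1 ↦ 1  <
x_1 = 0, x_2 = 2 ↦ 2  ≥
x_1 = 1, x_2 = 0 ↦ 1  <
x_1 = 1, x_2 = 1 ↦ 2  ≥
x_1 = 1, x_2 = 2 ↦ 1  <
x_1 = 2, x_2 = 0 ↦ 2  ≥
x_1 = 2, x_2 = 1 ↦ 1  <
x_1 = 2, x_2 = 2 ↦ 0  <
So 3 of the 9 assignments meet the threshold.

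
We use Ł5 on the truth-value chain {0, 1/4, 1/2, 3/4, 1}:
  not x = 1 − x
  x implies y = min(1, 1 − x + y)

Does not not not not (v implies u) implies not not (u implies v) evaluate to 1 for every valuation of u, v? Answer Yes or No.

Counterexample: take u = 1/4, v = 0.
v implies u = 0 implies 1/4 = 1
not (v implies u) = not 1 = 0
not not (v implies u) = not 0 = 1
not not not (v implies u) = not 1 = 0
not not not not (v implies u) = not 0 = 1
u implies v = 1/4 implies 0 = 3/4
not (u implies v) = not 3/4 = 1/4
not not (u implies v) = not 1/4 = 3/4
not not not not (v implies u) implies not not (u implies v) = 1 implies 3/4 = 3/4
This gives 3/4 ≠ 1.

No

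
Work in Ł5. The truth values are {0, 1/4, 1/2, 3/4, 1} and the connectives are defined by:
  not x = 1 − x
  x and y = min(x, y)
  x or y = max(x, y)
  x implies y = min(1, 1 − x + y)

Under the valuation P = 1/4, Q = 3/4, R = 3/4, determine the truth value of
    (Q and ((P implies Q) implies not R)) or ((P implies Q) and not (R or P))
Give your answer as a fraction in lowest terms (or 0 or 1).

P implies Q = 1/4 implies 3/4 = 1
not R = not 3/4 = 1/4
(P implies Q) implies not R = 1 implies 1/4 = 1/4
Q and ((P implies Q) implies not R) = 3/4 and 1/4 = 1/4
P implies Q = 1/4 implies 3/4 = 1
R or P = 3/4 or 1/4 = 3/4
not (R or P) = not 3/4 = 1/4
(P implies Q) and not (R or P) = 1 and 1/4 = 1/4
(Q and ((P implies Q) implies not R)) or ((P implies Q) and not (R or P)) = 1/4 or 1/4 = 1/4

1/4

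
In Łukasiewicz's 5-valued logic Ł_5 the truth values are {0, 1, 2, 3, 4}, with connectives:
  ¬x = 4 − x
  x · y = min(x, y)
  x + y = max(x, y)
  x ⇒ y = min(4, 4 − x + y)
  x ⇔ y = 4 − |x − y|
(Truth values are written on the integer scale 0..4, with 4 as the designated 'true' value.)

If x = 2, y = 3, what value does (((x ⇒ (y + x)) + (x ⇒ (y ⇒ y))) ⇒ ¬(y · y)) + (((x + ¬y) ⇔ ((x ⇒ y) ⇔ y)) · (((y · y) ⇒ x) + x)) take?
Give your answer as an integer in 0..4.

3

y + x = 3 + 2 = 3
x ⇒ (y + x) = 2 ⇒ 3 = 4
y ⇒ y = 3 ⇒ 3 = 4
x ⇒ (y ⇒ y) = 2 ⇒ 4 = 4
(x ⇒ (y + x)) + (x ⇒ (y ⇒ y)) = 4 + 4 = 4
y · y = 3 · 3 = 3
¬(y · y) = ¬3 = 1
((x ⇒ (y + x)) + (x ⇒ (y ⇒ y))) ⇒ ¬(y · y) = 4 ⇒ 1 = 1
¬y = ¬3 = 1
x + ¬y = 2 + 1 = 2
x ⇒ y = 2 ⇒ 3 = 4
(x ⇒ y) ⇔ y = 4 ⇔ 3 = 3
(x + ¬y) ⇔ ((x ⇒ y) ⇔ y) = 2 ⇔ 3 = 3
y · y = 3 · 3 = 3
(y · y) ⇒ x = 3 ⇒ 2 = 3
((y · y) ⇒ x) + x = 3 + 2 = 3
((x + ¬y) ⇔ ((x ⇒ y) ⇔ y)) · (((y · y) ⇒ x) + x) = 3 · 3 = 3
(((x ⇒ (y + x)) + (x ⇒ (y ⇒ y))) ⇒ ¬(y · y)) + (((x + ¬y) ⇔ ((x ⇒ y) ⇔ y)) · (((y · y) ⇒ x) + x)) = 1 + 3 = 3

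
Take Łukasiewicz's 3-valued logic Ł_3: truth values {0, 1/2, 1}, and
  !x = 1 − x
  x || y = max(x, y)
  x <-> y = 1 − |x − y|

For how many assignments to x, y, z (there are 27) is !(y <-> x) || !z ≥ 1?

value 1: 13 assignments (counts)
value 1/2: 11 assignments
value 0: 3 assignments
So 13 of the 27 assignments meet the threshold.

13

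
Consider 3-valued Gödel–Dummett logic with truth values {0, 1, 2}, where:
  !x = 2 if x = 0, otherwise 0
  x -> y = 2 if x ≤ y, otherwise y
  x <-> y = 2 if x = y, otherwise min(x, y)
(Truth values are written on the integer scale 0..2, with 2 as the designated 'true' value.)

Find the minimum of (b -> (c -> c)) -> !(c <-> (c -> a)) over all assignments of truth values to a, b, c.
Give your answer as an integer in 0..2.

Take a = 1, b = 0, c = 1:
c -> c = 1 -> 1 = 2
b -> (c -> c) = 0 -> 2 = 2
c -> a = 1 -> 1 = 2
c <-> (c -> a) = 1 <-> 2 = 1
!(c <-> (c -> a)) = !1 = 0
(b -> (c -> c)) -> !(c <-> (c -> a)) = 2 -> 0 = 0
No assignment yields a value below 0, so this is the minimum.

0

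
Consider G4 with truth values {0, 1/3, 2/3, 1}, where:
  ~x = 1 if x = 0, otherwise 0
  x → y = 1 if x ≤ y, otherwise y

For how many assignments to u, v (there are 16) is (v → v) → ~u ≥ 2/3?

4

u = 0, v = 0 ↦ 1  ≥
u = 0, v = 1/3 ↦ 1  ≥
u = 0, v = 2/3 ↦ 1  ≥
u = 0, v = 1 ↦ 1  ≥
u = 1/3, v = 0 ↦ 0  <
u = 1/3, v = 1/3 ↦ 0  <
u = 1/3, v = 2/3 ↦ 0  <
u = 1/3, v = 1 ↦ 0  <
u = 2/3, v = 0 ↦ 0  <
u = 2/3, v = 1/3 ↦ 0  <
u = 2/3, v = 2/3 ↦ 0  <
u = 2/3, v = 1 ↦ 0  <
u = 1, v = 0 ↦ 0  <
u = 1, v = 1/3 ↦ 0  <
u = 1, v = 2/3 ↦ 0  <
u = 1, v = 1 ↦ 0  <
So 4 of the 16 assignments meet the threshold.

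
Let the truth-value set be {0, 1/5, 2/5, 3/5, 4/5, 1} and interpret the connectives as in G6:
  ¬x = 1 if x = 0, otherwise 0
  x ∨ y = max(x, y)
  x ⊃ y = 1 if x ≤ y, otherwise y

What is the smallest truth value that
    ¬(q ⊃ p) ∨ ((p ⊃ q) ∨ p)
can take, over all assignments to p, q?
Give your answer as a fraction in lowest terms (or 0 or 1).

Take p = 1/5, q = 0:
q ⊃ p = 0 ⊃ 1/5 = 1
¬(q ⊃ p) = ¬1 = 0
p ⊃ q = 1/5 ⊃ 0 = 0
(p ⊃ q) ∨ p = 0 ∨ 1/5 = 1/5
¬(q ⊃ p) ∨ ((p ⊃ q) ∨ p) = 0 ∨ 1/5 = 1/5
No assignment yields a value below 1/5, so this is the minimum.

1/5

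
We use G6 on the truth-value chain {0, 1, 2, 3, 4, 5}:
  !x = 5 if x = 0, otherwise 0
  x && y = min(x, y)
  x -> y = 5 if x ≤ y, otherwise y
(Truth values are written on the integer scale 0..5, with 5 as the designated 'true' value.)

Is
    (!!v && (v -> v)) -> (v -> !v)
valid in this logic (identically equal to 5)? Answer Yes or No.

No

Counterexample: take v = 1.
!v = !1 = 0
!!v = !0 = 5
v -> v = 1 -> 1 = 5
!!v && (v -> v) = 5 && 5 = 5
!v = !1 = 0
v -> !v = 1 -> 0 = 0
(!!v && (v -> v)) -> (v -> !v) = 5 -> 0 = 0
This gives 0 ≠ 5.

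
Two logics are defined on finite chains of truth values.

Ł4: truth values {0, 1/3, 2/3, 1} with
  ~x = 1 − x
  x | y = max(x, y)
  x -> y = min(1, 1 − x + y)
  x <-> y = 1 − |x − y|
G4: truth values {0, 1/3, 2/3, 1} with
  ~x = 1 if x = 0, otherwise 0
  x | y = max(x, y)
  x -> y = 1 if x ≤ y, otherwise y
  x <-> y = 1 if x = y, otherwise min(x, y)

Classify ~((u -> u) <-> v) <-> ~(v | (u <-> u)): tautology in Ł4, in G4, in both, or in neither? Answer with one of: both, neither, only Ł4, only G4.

In Ł4: at u = 0, v = 0 the value is 0 — not a tautology.
In G4: at u = 0, v = 0 the value is 0 — not a tautology.

neither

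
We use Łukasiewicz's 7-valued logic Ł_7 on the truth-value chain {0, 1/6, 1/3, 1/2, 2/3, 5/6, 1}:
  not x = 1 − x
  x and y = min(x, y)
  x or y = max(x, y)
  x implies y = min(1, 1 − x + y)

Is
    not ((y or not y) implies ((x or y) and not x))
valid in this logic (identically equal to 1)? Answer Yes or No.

No

Counterexample: take x = 0, y = 1/6.
not y = not 1/6 = 5/6
y or not y = 1/6 or 5/6 = 5/6
x or y = 0 or 1/6 = 1/6
not x = not 0 = 1
(x or y) and not x = 1/6 and 1 = 1/6
(y or not y) implies ((x or y) and not x) = 5/6 implies 1/6 = 1/3
not ((y or not y) implies ((x or y) and not x)) = not 1/3 = 2/3
This gives 2/3 ≠ 1.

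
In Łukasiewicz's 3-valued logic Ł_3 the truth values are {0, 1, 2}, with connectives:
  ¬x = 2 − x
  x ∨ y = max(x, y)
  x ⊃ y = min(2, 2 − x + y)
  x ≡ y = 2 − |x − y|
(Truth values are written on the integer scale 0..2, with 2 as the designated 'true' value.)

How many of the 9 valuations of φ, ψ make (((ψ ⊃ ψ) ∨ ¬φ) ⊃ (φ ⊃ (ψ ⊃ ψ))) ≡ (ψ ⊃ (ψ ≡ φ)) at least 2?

φ = 0, ψ = 0 ↦ 2  ≥
φ = 0, ψ = 1 ↦ 2  ≥
φ = 0, ψ = 2 ↦ 0  <
φ = 1, ψ = 0 ↦ 2  ≥
φ = 1, ψ = 1 ↦ 2  ≥
φ = 1, ψ = 2 ↦ 1  <
φ = 2, ψ = 0 ↦ 2  ≥
φ = 2, ψ = 1 ↦ 2  ≥
φ = 2, ψ = 2 ↦ 2  ≥
So 7 of the 9 assignments meet the threshold.

7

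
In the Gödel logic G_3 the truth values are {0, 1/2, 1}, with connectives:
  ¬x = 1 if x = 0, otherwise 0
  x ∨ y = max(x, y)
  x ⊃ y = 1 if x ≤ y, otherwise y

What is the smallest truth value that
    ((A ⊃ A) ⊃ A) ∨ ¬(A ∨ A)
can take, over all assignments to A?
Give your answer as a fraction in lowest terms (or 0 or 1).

1/2

Take A = 1/2:
A ⊃ A = 1/2 ⊃ 1/2 = 1
(A ⊃ A) ⊃ A = 1 ⊃ 1/2 = 1/2
A ∨ A = 1/2 ∨ 1/2 = 1/2
¬(A ∨ A) = ¬1/2 = 0
((A ⊃ A) ⊃ A) ∨ ¬(A ∨ A) = 1/2 ∨ 0 = 1/2
No assignment yields a value below 1/2, so this is the minimum.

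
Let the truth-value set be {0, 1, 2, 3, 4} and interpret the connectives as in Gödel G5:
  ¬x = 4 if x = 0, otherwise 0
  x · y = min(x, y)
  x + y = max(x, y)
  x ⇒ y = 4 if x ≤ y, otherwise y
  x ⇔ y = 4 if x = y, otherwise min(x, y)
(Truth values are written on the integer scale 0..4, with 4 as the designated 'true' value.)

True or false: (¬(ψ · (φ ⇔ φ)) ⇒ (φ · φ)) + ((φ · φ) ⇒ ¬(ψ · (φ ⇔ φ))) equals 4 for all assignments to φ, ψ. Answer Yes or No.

At φ = 3, ψ = 4, for instance:
φ ⇔ φ = 3 ⇔ 3 = 4
ψ · (φ ⇔ φ) = 4 · 4 = 4
¬(ψ · (φ ⇔ φ)) = ¬4 = 0
φ · φ = 3 · 3 = 3
¬(ψ · (φ ⇔ φ)) ⇒ (φ · φ) = 0 ⇒ 3 = 4
(φ · φ) ⇒ ¬(ψ · (φ ⇔ φ)) = 3 ⇒ 0 = 0
(¬(ψ · (φ ⇔ φ)) ⇒ (φ · φ)) + ((φ · φ) ⇒ ¬(ψ · (φ ⇔ φ))) = 4 + 0 = 4
and checking the remaining 24 assignments likewise gives ≥ 4 in every case.

Yes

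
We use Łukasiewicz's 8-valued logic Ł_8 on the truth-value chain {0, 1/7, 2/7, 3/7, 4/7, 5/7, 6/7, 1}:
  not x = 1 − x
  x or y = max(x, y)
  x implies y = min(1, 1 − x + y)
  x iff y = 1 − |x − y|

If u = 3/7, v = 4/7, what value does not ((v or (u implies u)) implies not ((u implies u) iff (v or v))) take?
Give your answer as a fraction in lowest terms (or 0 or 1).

u implies u = 3/7 implies 3/7 = 1
v or (u implies u) = 4/7 or 1 = 1
u implies u = 3/7 implies 3/7 = 1
v or v = 4/7 or 4/7 = 4/7
(u implies u) iff (v or v) = 1 iff 4/7 = 4/7
not ((u implies u) iff (v or v)) = not 4/7 = 3/7
(v or (u implies u)) implies not ((u implies u) iff (v or v)) = 1 implies 3/7 = 3/7
not ((v or (u implies u)) implies not ((u implies u) iff (v or v))) = not 3/7 = 4/7

4/7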